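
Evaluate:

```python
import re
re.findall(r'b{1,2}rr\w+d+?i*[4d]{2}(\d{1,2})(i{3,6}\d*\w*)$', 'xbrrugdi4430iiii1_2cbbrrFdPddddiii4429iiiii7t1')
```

[('29', 'iiiii7t1')]

Pattern: 1 to 2 of a literal 'b', then the literal 'rr', then one or more of a word character; then one or more of the literal 'd' (lazy), then zero or more of the literal 'i', then exactly 2 of one of [4d]; then 1 to 2 of a digit (captured); then 3 to 6 of a literal 'i', then zero or more of a digit, then zero or more of a word character (captured); then anchored at the end.
Scanning left to right: at [1:46] match 'brrugdi4430iiii1_2cbbrrFdPddddiii4429iiiii7t1', groups = ('29', 'iiiii7t1').
`findall` packs the 2 group values into a tuple for every match.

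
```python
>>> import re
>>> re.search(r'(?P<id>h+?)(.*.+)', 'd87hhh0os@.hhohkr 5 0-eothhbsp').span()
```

The match spans [3:30] → 'hhh0os@.hhohkr 5 0-eothhbsp'.

(3, 30)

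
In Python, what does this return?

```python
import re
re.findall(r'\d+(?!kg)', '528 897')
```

['528', '897']

The negative lookahead/lookbehind blocks any match where the forbidden context is present.
Walking the string: at [0:3] → '528'; at [4:7] → '897'.
`findall` yields the raw match text (2 of them) because the pattern has no groups.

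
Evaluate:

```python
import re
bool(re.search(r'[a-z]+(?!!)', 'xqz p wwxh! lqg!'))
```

True

A negative assertion filters positions out without eating any characters.
`re.search` tries every starting position until one works.
The match spans [0:3] → 'xqz'.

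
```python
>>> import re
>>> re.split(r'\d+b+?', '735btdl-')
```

Pattern: one or more of a digit; then one or more of a literal 'b' (lazy).
Matches to split on: at [0:4] → '735b'.
Splitting on the pattern gives 2 pieces.

['', 'tdl-']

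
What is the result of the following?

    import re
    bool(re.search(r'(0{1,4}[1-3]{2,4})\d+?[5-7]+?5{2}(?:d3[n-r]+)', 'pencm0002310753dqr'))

This matches 1 to 4 of the literal '0', then 2 to 4 of a character in [1-3] (captured); then one or more of a digit (lazy), then one or more of a character in [5-7] (lazy), then exactly 2 of a literal '5'; then the literal 'd3', then one or more of a character in [n-r] (non-capturing group).
`search` walks the string left to right and returns the first match it finds.
Here nothing in the string fits, so the call returns None, and `bool(None)` is False.

False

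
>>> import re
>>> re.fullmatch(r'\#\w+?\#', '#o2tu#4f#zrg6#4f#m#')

None

`re.fullmatch` requires the pattern to consume the entire string.
Here the string isn't matched end-to-end, so the call returns None.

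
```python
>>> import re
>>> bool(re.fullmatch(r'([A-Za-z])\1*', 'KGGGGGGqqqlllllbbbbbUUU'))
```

The backreference `\1` re-matches whatever the first group consumed, character for character.
`re.fullmatch` requires the pattern to consume the entire string.
Here there's no way to consume every character, so the call returns None, and `bool(None)` is False.

False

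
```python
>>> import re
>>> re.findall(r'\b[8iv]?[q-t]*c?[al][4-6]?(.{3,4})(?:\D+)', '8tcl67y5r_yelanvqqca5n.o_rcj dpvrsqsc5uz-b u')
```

This matches a word boundary (`\b`, zero-width); then optionally one of [8iv], then zero or more of a character in [q-t], then optionally the literal 'c'; then one of [al], then optionally a character in [4-6]; then 3 to 4 of any character (captured); then one or more of a non-digit (non-capturing group).
Scanning left to right: at [0:20] match '8tcl67y5r_yelanvqqca', group 1 = '7y5r'.
`findall` collects group 1 from the one match (1 total).

['7y5r']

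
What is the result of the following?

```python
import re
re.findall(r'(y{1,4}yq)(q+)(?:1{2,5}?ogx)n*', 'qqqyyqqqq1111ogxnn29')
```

This matches 1 to 4 of the literal 'y', then the literal 'yq' (captured); then one or more of a literal 'q' (captured); then 2 to 5 of a literal '1' (lazy), then the literal 'ogx' (non-capturing group); then zero or more of a literal 'n'.
Scanning left to right: at [3:18] match 'yyqqqq1111ogxnn', groups = ('yyq', 'qqq').
2 groups means the one result is a tuple of 2 captured strings — 1 here.

[('yyq', 'qqq')]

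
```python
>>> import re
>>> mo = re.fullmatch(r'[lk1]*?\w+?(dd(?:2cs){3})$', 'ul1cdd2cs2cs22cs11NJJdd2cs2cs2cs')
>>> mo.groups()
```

('dd2cs2cs2cs',)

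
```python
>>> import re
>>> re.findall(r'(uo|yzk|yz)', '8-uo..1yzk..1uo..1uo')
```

Branches in `(...|...)` are attempted left-to-right; the first branch that allows the whole pattern to succeed is taken.
Because there's exactly one group, `findall` drops the full match and keeps group 1 from each hit.

['uo', 'yzk', 'uo', 'uo']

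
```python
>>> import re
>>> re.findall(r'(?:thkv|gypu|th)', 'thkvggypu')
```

The regex engine tests alternatives in the order written; an earlier branch that matches wins even if a later one would match more.
Walking the string: at [0:4] → 'thkv'; at [5:9] → 'gypu'.
Since nothing is captured, `findall` lists the 2 matched substrings directly.

['thkv', 'gypu']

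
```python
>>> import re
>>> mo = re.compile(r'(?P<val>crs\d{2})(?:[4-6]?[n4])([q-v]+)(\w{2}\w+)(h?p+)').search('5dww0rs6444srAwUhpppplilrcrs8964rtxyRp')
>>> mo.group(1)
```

'crs89'

The match spans [25:38] → 'crs8964rtxyRp'.
Captured: group 1 = 'crs89', group 2 = 'rt', group 3 = 'xyR', group 4 = 'p'.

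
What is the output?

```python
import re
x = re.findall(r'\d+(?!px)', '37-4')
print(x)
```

['37', '4']

The negative lookaround is zero-width — it rules out positions where the adjacent text would match, without consuming anything.
Scanning left to right: at [0:2] → '37'; at [3:4] → '4'.
No capturing groups, so `findall` returns the 2 full match strings.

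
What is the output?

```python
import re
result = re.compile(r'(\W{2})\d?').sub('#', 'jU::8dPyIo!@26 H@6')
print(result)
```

jU#dPyIo#6 H@6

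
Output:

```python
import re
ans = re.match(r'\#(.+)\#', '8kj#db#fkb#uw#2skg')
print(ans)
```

None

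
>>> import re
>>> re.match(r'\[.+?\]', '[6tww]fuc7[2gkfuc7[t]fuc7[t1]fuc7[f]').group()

'[6tww]'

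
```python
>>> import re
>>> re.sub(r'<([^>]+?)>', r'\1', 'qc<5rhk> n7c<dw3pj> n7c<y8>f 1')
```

'qc5rhk n7cdw3pj n7cy8f 1'

Matches: at [2:8] → '<5rhk>'; at [12:19] → '<dw3pj>'; at [23:27] → '<y8>'.
The replacement refers to a captured group, so each match is rewritten using its own captured text.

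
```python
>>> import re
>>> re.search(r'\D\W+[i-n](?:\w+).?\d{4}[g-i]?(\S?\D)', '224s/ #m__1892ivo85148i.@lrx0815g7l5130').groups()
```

('.@',)

This matches a non-digit; then one or more of a non-word character, then a character in [i-n]; then one or more of a word character (non-capturing group); then optionally any character, then exactly 4 of a digit, then optionally a character in [g-i]; then optionally a non-whitespace character, then a non-digit (captured).
`re.search` scans for the first position where the pattern succeeds.
The match spans [3:25] → 's/ #m__1892ivo85148i.@'.
Captured: group 1 = '.@'.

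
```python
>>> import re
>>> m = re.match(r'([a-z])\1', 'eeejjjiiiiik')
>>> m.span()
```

(0, 2)

The backreference `\1` re-matches whatever the first group consumed, character for character.
With `match`, the pattern is implicitly anchored at the beginning.
The match spans [0:2] → 'ee'.
Captured: group 1 = 'e'.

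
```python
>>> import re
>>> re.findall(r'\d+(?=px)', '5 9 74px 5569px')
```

['74', '5569']

The lookaround is zero-width — it requires the adjacent text to match without consuming it, so the asserted text isn't part of the match.
`findall` yields the raw match text (2 of them) because the pattern has no groups.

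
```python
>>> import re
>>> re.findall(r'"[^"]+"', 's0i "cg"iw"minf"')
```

['"cg"', '"minf"']

Matches: at [4:8] → '"cg"'; at [10:16] → '"minf"'.
Since nothing is captured, `findall` lists the 2 matched substrings directly.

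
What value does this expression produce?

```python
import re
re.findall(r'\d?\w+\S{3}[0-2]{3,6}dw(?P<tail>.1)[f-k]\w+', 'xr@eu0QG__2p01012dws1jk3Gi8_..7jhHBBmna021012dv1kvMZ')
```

['s1']

One capturing group, so `findall` returns just the captured substring from the one match — 1 in all.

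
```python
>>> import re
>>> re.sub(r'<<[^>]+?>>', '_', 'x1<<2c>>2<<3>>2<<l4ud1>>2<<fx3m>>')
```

'x1_2_2_2_'

Each match is replaced by '_'.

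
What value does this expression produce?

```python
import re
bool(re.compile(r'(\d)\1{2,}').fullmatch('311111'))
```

`re.fullmatch` is like wrapping the pattern in `^…$` (in single-line mode).
Here there's no way to consume every character, so the call returns None, and `bool(None)` is False.

False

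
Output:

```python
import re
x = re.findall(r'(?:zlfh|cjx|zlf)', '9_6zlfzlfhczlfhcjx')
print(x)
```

['zlf', 'zlfh', 'zlfh', 'cjx']

`|` is ordered: at each position the engine commits to the first alternative that works.
Since nothing is captured, `findall` lists the 4 matched substrings directly.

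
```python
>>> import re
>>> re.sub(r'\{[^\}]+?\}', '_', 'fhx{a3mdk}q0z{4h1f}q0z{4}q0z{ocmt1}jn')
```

'fhx_q0z_q0z_q0z_jn'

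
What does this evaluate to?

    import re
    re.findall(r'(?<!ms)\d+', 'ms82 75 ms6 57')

['2', '75', '57']

The negative lookaround is zero-width — it rules out positions where the adjacent text would match, without consuming anything.
Walking the string: at [3:4] → '2'; at [5:7] → '75'; at [12:14] → '57'.
`findall` yields the raw match text (3 of them) because the pattern has no groups.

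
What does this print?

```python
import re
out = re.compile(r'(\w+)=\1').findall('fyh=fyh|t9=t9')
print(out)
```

`\1` is not a pattern — it's the concrete string captured by group 1, re-applied verbatim.
Scanning left to right: at [0:7] match 'fyh=fyh', group 1 = 'fyh'; at [8:13] match 't9=t9', group 1 = 't9'.
`findall` collects group 1 from each match (2 total).

['fyh', 't9']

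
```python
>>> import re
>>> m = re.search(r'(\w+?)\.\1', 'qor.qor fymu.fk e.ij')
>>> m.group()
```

'qor.qor'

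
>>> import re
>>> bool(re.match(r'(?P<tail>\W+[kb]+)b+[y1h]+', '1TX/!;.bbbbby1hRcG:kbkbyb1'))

False

`re.match` won't scan ahead — the pattern has to work from the very first character.
Here the string doesn't start with a match, so the call returns None, and `bool(None)` is False.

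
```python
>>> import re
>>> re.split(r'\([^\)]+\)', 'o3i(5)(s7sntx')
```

['o3i', '(s7sntx']

Matches to split on: at [3:6] → '(5)'.
Each match becomes a cut point; 2 segments remain.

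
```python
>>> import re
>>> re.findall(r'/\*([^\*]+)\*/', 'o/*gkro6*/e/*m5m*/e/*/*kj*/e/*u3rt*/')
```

['gkro6', 'm5m', 'kj', 'u3rt']

Matches: at [1:10] match '/*gkro6*/', group 1 = 'gkro6'; at [11:18] match '/*m5m*/', group 1 = 'm5m'; at [21:27] match '/*kj*/', group 1 = 'kj'; at [28:36] match '/*u3rt*/', group 1 = 'u3rt'.
One capturing group, so `findall` returns just the captured substring from each match — 4 in all.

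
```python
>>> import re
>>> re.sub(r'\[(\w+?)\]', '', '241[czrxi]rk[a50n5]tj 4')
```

`sub` substitutes '' at each match site.

'241rktj 4'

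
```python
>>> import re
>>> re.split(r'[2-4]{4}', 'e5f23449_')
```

['e5f', '9_']

Each match becomes a cut point; 2 segments remain.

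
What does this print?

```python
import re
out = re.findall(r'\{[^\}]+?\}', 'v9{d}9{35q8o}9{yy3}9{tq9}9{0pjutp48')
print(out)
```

Scanning left to right: at [2:5] → '{d}'; at [6:13] → '{35q8o}'; at [14:19] → '{yy3}'; at [20:25] → '{tq9}'.
With no groups in the pattern, `findall` gives back each whole match — 4 here.

['{d}', '{35q8o}', '{yy3}', '{tq9}']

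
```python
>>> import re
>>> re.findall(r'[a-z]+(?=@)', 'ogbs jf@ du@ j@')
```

Lookahead/lookbehind check context without consuming it, so the matched span excludes the asserted characters.
Scanning left to right: at [5:7] → 'jf'; at [9:11] → 'du'; at [13:14] → 'j'.
`findall` yields the raw match text (3 of them) because the pattern has no groups.

['jf', 'du', 'j']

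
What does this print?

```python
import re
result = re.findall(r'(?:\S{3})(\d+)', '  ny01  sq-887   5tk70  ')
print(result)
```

['1', '887', '70']

With a single group, `findall` returns only what that group captured — 3 items.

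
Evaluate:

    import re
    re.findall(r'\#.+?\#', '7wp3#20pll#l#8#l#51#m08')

['#20pll#', '#8#', '#51#']

The `?` after the quantifier makes it lazy — it takes as little as possible before letting the rest of the pattern try.
`findall` yields the raw match text (3 of them) because the pattern has no groups.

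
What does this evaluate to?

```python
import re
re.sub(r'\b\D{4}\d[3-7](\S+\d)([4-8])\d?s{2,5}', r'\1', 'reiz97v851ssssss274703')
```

'v8s274703'

`\1` in the replacement pulls in group 1's text for each match.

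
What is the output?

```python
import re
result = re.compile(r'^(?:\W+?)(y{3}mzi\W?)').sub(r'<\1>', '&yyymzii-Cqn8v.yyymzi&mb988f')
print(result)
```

<yyymzi>i-Cqn8v.yyymzi&mb988f

Each match is replaced using the text its own group 1 captured.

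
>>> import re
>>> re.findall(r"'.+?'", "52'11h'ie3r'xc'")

Since nothing is captured, `findall` lists the 2 matched substrings directly.

["'11h'", "'xc'"]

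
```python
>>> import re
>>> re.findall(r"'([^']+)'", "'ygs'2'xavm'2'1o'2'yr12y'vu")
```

Because there's exactly one group, `findall` drops the full match and keeps group 1 from each hit.

['ygs', 'xavm', '1o', 'yr12y']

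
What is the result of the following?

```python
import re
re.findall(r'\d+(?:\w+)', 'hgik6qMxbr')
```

['6qMxbr']

The pattern matches one or more of a digit; then one or more of a word character (non-capturing group).
Matches: at [4:10] → '6qMxbr'.
No capturing groups, so `findall` returns the 1 full match string.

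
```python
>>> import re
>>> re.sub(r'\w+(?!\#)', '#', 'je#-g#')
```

The negative lookahead/lookbehind blocks any match where the forbidden context is present.
Matches: at [0:1] → 'j'.
Each match is replaced by '#'.

'#e#-g#'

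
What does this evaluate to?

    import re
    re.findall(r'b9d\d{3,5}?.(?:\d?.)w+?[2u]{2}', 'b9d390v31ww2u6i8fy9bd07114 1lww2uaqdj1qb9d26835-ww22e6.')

['b9d390v31ww2u', 'b9d26835-ww22']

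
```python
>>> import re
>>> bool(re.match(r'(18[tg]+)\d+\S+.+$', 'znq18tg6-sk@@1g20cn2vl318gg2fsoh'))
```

This matches the literal '18', then one or more of one of [tg] (captured); then one or more of a digit; then one or more of a non-whitespace character; then one or more of any character; then anchored at the end.
`re.match` only tries the pattern at the start of the string.
Here the pattern fails at index 0, so the call returns None, and `bool(None)` is False.

False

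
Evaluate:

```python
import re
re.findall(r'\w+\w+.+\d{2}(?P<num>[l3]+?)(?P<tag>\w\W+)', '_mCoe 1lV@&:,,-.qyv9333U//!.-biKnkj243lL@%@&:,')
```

[('l', 'L@%@&:,')]

The pattern matches one or more of a word character; then one or more of a word character, then one or more of any character, then exactly 2 of a digit; then one or more of one of [l3] (lazy) (captured as 'num'); then a word character, then one or more of a non-word character (captured as 'tag').
Scanning left to right: at [0:46] match '_mCoe 1lV@&:,,-.qyv9333U//!.-biKnkj243lL@%@&:,', groups = ('l', 'L@%@&:,').
Multiple groups make `findall` return tuples — one 2-tuple for the one match.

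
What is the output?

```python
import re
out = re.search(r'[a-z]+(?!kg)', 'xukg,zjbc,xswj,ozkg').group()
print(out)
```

A negative assertion filters positions out without eating any characters.
`re.search` tries every starting position until one works.
The match spans [0:4] → 'xukg'.

xukg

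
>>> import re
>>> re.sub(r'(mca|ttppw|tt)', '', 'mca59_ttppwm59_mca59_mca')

`|` is ordered: at each position the engine commits to the first alternative that works.
Matches: at [0:3] → 'mca'; at [6:11] → 'ttppw'; at [15:18] → 'mca'; at [21:24] → 'mca'.
Each match is replaced by ''.

'59_m59_59_'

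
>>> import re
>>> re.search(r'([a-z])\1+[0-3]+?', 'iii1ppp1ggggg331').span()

(0, 4)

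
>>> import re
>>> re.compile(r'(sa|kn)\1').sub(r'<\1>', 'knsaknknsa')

After group 1 captures some text, `\1` only succeeds where that same text appears again.
`\1` in the replacement pulls in group 1's text for each match.

'knsa<kn>sa'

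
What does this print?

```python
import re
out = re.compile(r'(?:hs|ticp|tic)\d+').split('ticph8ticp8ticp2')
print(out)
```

Matches to split on: at [6:11] → 'ticp8'; at [11:16] → 'ticp2'.
Splitting on the pattern gives 3 pieces.

['ticph8', '', '']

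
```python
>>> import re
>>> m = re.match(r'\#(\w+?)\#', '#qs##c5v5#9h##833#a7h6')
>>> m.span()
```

(0, 4)

`re.match` only tries the pattern at the start of the string.
The match spans [0:4] → '#qs#'.
Captured: group 1 = 'qs'.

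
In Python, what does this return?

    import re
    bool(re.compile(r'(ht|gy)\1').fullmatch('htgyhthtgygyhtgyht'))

False

The backreference `\1` re-matches whatever the first group consumed, character for character.
`re.fullmatch` requires the pattern to consume the entire string.
Here there's no way to consume every character, so the call returns None, and `bool(None)` is False.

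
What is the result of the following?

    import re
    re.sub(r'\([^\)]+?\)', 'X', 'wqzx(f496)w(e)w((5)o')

Every occurrence is swapped for 'X'.

'wqzxXwXwXo'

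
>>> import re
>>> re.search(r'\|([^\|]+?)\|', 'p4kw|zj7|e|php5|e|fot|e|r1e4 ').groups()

('zj7',)

The match spans [4:9] → '|zj7|'.
Captured: group 1 = 'zj7'.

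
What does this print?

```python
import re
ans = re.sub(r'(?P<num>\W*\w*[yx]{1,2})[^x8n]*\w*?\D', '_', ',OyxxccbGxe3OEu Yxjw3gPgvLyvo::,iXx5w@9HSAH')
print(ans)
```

__5w@9HSAH

The pattern matches zero or more of a non-word character, then zero or more of a word character, then 1 to 2 of one of [yx] (captured as 'num'); then zero or more of any character except [x8n], then zero or more of a word character (lazy), then a non-digit.
Matches: at [0:18] → ',OyxxccbGxe3OEu Yx'; at [18:35] → 'jw3gPgvLyvo::,iXx'.
`sub` substitutes '_' at each match site.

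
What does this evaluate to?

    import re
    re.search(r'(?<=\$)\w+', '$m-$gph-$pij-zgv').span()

(1, 2)

The positive lookaround only admits positions where the adjacent text matches; those characters stay outside the span.
Unlike `match`, `search` isn't anchored — it looks for the pattern anywhere in the string.
The match spans [1:2] → 'm'.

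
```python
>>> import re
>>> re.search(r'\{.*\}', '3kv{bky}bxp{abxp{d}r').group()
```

'{bky}bxp{abxp{d}'

`re.search` scans for the first position where the pattern succeeds.
The match spans [3:19] → '{bky}bxp{abxp{d}'.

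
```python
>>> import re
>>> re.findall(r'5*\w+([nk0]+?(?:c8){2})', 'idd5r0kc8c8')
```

['kc8c8']

The pattern matches zero or more of a literal '5'; then one or more of a word character; then one or more of one of [nk0] (lazy), then the literal 'c8' repeated 2 times (captured).
Matches: at [0:11] match 'idd5r0kc8c8', group 1 = 'kc8c8'.
`findall` collects group 1 from the one match (1 total).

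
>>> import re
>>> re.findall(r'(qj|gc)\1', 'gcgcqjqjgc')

['gc', 'qj']

A backreference is literal: `\1` must see the identical characters the first group matched.
One capturing group, so `findall` returns just the captured substring from each match — 2 in all.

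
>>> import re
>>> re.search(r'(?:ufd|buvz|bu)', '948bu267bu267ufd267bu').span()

(3, 5)

`search` walks the string left to right and returns the first match it finds.
The match spans [3:5] → 'bu'.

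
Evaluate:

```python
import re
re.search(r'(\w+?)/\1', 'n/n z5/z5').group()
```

'n/n'

A backreference is literal: `\1` must see the identical characters the first group matched.
The match spans [0:3] → 'n/n'.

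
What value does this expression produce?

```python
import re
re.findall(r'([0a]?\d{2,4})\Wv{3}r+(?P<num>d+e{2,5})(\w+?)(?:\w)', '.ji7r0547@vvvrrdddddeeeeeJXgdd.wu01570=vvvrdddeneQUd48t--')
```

[('0547', 'dddddeeeee', 'J')]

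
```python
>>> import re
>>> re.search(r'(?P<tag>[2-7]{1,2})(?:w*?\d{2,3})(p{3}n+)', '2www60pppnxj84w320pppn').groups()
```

('2', 'pppn')

The match spans [0:10] → '2www60pppn'.
Captured: group 1 = '2', group 2 = 'pppn'.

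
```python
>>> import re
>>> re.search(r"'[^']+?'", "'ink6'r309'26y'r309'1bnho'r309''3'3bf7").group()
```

The match spans [0:6] → "'ink6'".

"'ink6'"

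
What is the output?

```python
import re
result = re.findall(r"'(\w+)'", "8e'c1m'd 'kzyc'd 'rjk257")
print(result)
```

['c1m', 'kzyc']

Walking the string: at [2:7] match "'c1m'", group 1 = 'c1m'; at [9:15] match "'kzyc'", group 1 = 'kzyc'.
Because there's exactly one group, `findall` drops the full match and keeps group 1 from each hit.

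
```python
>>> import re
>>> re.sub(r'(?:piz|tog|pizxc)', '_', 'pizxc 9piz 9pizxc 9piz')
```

'_xc 9_ 9_xc 9_'

Alternation isn't longest-match — the leftmost alternative that fits at this position is chosen.
Every occurrence is swapped for '_'.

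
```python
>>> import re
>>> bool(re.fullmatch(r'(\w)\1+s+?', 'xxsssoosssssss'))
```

False

`\1` has to match the exact text group 1 already captured.
`re.fullmatch` requires the pattern to consume the entire string.
Here the string isn't matched end-to-end, so the call returns None, and `bool(None)` is False.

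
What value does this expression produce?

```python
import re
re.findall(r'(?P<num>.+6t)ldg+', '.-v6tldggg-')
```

Pattern: one or more of any character, then the literal '6t' (captured as 'num'); then the literal 'ld', then one or more of the literal 'g'.
Scanning left to right: at [0:10] match '.-v6tldggg', group 1 = '.-v6t'.
Because there's exactly one group, `findall` drops the full match and keeps group 1 from the one hit.

['.-v6t']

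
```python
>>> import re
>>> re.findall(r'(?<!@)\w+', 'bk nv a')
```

['bk', 'nv', 'a']

The negative lookaround is zero-width — it rules out positions where the adjacent text would match, without consuming anything.
Walking the string: at [0:2] → 'bk'; at [3:5] → 'nv'; at [6:7] → 'a'.
Since nothing is captured, `findall` lists the 3 matched substrings directly.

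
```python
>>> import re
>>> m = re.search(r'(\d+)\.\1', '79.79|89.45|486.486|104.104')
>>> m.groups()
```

The match spans [0:5] → '79.79'.
Captured: group 1 = '79'.

('79',)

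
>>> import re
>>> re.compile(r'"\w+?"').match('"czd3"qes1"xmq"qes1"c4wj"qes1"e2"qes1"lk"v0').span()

(0, 6)

`match` is anchored at position 0; if the pattern doesn't fit there, it returns None.
The match spans [0:6] → '"czd3"'.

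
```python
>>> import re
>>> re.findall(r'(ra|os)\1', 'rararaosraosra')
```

['ra']

`\1` is not a pattern — it's the concrete string captured by group 1, re-applied verbatim.
Scanning left to right: at [0:4] match 'rara', group 1 = 'ra'.
`findall` collects group 1 from the one match (1 total).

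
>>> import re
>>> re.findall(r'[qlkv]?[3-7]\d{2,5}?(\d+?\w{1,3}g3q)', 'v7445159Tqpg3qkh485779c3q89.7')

['5159Tqpg3q']

The pattern matches optionally one of [qlkv], then a character in [3-7], then 2 to 5 of a digit (lazy); then one or more of a digit (lazy), then 1 to 3 of a word character, then the literal 'g3q' (captured).
With the lazy modifier that quantifier settles for the fewest repetitions that let the rest of the pattern succeed (the atoms after it are unaffected and can still be greedy).
Walking the string: at [0:14] match 'v7445159Tqpg3q', group 1 = '5159Tqpg3q'.
Because there's exactly one group, `findall` drops the full match and keeps group 1 from the one hit.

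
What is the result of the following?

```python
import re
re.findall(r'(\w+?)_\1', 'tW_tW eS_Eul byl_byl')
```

['tW', 'byl']

`\1` is not a pattern — it's the concrete string captured by group 1, re-applied verbatim.
One capturing group, so `findall` returns just the captured substring from each match — 2 in all.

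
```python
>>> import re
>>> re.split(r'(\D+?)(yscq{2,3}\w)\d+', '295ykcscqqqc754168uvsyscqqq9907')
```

['295ykcscqqqc754168', 'uvs', 'yscqqq9', '']

Pattern: one or more of a non-digit (lazy) (captured); then the literal 'ysc', then 2 to 3 of the literal 'q', then a word character (captured); then one or more of a digit.
Because the pattern has a capturing group, `split` also inserts each captured text between the pieces.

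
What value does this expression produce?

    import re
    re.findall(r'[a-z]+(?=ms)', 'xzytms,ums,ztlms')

Lookahead/lookbehind check context without consuming it, so the matched span excludes the asserted characters.
With no groups in the pattern, `findall` gives back each whole match — 3 here.

['xzyt', 'u', 'ztl']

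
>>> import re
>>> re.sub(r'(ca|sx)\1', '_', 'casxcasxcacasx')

'casxcasx_sx'

After group 1 captures some text, `\1` only succeeds where that same text appears again.
Matches: at [8:12] → 'caca'.
`sub` substitutes '_' at each match site.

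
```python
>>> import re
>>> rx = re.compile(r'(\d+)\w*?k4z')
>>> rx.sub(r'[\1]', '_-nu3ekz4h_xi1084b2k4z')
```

The pattern matches one or more of a digit (captured); then zero or more of a word character (lazy), then the literal 'k4z'.
`\1` in the replacement pulls in group 1's text for each match.

'_-nu[3]'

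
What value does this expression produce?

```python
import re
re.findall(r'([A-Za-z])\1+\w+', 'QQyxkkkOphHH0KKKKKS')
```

['Q']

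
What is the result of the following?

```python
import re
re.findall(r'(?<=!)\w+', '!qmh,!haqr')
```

['qmh', 'haqr']

Lookahead/lookbehind check context without consuming it, so the matched span excludes the asserted characters.
Scanning left to right: at [1:4] → 'qmh'; at [6:10] → 'haqr'.
`findall` yields the raw match text (2 of them) because the pattern has no groups.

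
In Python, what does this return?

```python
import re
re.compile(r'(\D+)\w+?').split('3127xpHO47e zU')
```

['3127', 'xpHO', '7', 'e z', '']

The pattern matches one or more of a non-digit (captured); then one or more of a word character (lazy).
Matches to split on: at [4:9] → 'xpHO4'; at [10:14] → 'e zU'.
The group in the pattern means `split` returns the separators' captures alongside the pieces.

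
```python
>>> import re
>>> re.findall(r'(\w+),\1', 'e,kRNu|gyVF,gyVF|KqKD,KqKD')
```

`\1` is not a pattern — it's the concrete string captured by group 1, re-applied verbatim.
Matches: at [7:16] match 'gyVF,gyVF', group 1 = 'gyVF'; at [17:26] match 'KqKD,KqKD', group 1 = 'KqKD'.
Because there's exactly one group, `findall` drops the full match and keeps group 1 from each hit.

['gyVF', 'KqKD']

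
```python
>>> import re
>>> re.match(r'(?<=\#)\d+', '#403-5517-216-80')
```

None

Because the assertion is zero-width, the text it checks is not consumed and won't appear in the result.
With `match`, the pattern is implicitly anchored at the beginning.
Here the pattern fails at index 0, so the call returns None.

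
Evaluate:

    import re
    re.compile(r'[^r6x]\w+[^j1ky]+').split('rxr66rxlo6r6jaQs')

['rxr66rx', '']

The pattern matches any character except [r6x], then one or more of a word character; then one or more of any character except [j1ky].
Splitting on the pattern gives 2 pieces.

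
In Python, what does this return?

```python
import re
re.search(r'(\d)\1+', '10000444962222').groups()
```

The match spans [1:5] → '0000'.
Captured: group 1 = '0'.

('0',)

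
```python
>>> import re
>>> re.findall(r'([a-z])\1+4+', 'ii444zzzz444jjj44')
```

`\1` is not a pattern — it's the concrete string captured by group 1, re-applied verbatim.
Matches: at [0:5] match 'ii444', group 1 = 'i'; at [5:12] match 'zzzz444', group 1 = 'z'; at [12:17] match 'jjj44', group 1 = 'j'.
One capturing group, so `findall` returns just the captured substring from each match — 3 in all.

['i', 'z', 'j']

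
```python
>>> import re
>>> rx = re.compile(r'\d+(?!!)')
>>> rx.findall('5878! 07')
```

The negative lookaround is zero-width — it rules out positions where the adjacent text would match, without consuming anything.
Walking the string: at [0:3] → '587'; at [6:8] → '07'.
Since nothing is captured, `findall` lists the 2 matched substrings directly.

['587', '07']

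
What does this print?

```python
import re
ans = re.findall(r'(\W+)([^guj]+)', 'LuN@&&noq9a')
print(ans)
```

[('@&&', 'noq9a')]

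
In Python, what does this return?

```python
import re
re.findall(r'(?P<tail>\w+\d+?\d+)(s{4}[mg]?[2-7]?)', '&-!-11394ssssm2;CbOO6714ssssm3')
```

[('11394', 'ssssm2'), ('CbOO6714', 'ssssm3')]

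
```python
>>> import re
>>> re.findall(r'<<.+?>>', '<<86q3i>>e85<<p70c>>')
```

['<<86q3i>>', '<<p70c>>']

A `+?`/`*?`/`{m,n}?` starts at its minimum and grows only as far as needed for what follows to match.
With no groups in the pattern, `findall` gives back each whole match — 2 here.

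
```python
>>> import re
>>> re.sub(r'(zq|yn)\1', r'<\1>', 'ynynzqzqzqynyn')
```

'<yn><zq>zq<yn>'

A backreference is literal: `\1` must see the identical characters the first group matched.
Matches: at [0:4] → 'ynyn'; at [4:8] → 'zqzq'; at [10:14] → 'ynyn'.
The replacement refers to a captured group, so each match is rewritten using its own captured text.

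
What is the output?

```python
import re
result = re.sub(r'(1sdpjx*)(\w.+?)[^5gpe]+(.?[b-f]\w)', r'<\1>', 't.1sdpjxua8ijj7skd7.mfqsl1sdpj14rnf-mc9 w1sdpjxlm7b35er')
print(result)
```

The `?` after the quantifier makes it lazy — it takes as little as possible before letting the rest of the pattern try.
Each match is replaced using the text its own group 1 captured.

t.<1sdpjx>j14rnf-mc9 w<1sdpjx>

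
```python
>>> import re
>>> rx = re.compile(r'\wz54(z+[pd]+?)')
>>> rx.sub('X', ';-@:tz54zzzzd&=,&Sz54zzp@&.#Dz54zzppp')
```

A non-greedy quantifier consumes as few characters as it can — just enough that the remainder of the pattern still matches from where it stops; whatever follows it matches normally.
Each match is replaced by 'X'.

';-@:X&=,&X@&.#Xpp'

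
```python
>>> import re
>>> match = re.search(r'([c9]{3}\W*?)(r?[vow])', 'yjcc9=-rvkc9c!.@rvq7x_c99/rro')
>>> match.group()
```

This matches exactly 3 of one of [c9], then zero or more of a non-word character (lazy) (captured); then optionally a literal 'r', then one of [vow] (captured).
The match spans [2:9] → 'cc9=-rv'.

'cc9=-rv'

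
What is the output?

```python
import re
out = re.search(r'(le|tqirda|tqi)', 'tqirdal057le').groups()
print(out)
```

('tqirda',)

Branches in `(...|...)` are attempted left-to-right; the first branch that allows the whole pattern to succeed is taken.
Unlike `match`, `search` isn't anchored — it looks for the pattern anywhere in the string.
The match spans [0:6] → 'tqirda'.
Captured: group 1 = 'tqirda'.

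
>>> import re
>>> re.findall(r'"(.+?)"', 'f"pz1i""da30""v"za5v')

['pz1i', 'da30', 'v']

The `?` after the quantifier makes it lazy — it takes as little as possible before letting the rest of the pattern try.
Because there's exactly one group, `findall` drops the full match and keeps group 1 from each hit.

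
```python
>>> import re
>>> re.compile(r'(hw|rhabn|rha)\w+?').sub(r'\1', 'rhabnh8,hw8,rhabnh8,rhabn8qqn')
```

`|` is ordered: at each position the engine commits to the first alternative that works.
Matches: at [0:6] → 'rhabnh'; at [8:11] → 'hw8'; at [12:18] → 'rhabnh'; at [20:26] → 'rhabn8'.
Each match is replaced using the text its own group 1 captured.

'rhabn8,hw,rhabn8,rhabnqqn'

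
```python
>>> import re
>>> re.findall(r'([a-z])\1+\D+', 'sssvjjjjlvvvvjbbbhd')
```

After group 1 captures some text, `\1` only succeeds where that same text appears again.
One capturing group, so `findall` returns just the captured substring from the one match — 1 in all.

['s']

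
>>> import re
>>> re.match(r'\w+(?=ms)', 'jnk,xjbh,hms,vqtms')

None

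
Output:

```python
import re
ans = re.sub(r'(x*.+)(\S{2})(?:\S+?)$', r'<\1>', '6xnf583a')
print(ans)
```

<6xnf5>

Pattern: zero or more of a literal 'x', then one or more of any character (captured); then exactly 2 of a non-whitespace character (captured); then one or more of a non-whitespace character (lazy) (non-capturing group); then anchored at the end.
`\1` in the replacement pulls in group 1's text for each match.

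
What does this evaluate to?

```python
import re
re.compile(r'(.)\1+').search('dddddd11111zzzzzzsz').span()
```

(0, 6)

The backreference `\1` re-matches whatever the first group consumed, character for character.
The match spans [0:6] → 'dddddd'.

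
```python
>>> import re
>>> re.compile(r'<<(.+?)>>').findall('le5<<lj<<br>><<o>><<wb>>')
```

['lj<<br', 'o', 'wb']

A `+?`/`*?`/`{m,n}?` starts at its minimum and grows only as far as needed for what follows to match.
Matches: at [3:13] match '<<lj<<br>>', group 1 = 'lj<<br'; at [13:18] match '<<o>>', group 1 = 'o'; at [18:24] match '<<wb>>', group 1 = 'wb'.
One capturing group, so `findall` returns just the captured substring from each match — 3 in all.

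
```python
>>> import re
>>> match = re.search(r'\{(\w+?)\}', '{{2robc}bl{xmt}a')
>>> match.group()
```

'{2robc}'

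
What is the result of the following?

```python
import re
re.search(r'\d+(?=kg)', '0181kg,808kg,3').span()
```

(0, 4)

The lookaround is zero-width — it requires the adjacent text to match without consuming it, so the asserted text isn't part of the match.
The match spans [0:4] → '0181'.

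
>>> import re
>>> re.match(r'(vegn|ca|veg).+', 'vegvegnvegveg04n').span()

`re.match` only tries the pattern at the start of the string.
The match spans [0:16] → 'vegvegnvegveg04n'.

(0, 16)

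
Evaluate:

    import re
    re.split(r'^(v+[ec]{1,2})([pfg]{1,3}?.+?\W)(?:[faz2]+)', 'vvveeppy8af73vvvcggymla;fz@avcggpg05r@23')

['', 'vvvee', 'ppy8af73vvvcggymla;', '@avcggpg05r@23']

The pattern matches anchored at the start of the string; then one or more of a literal 'v', then 1 to 2 of one of [ec] (captured); then 1 to 3 of one of [pfg] (lazy), then one or more of any character (lazy), then a non-word character (captured); then one or more of one of [faz2] (non-capturing group).
A non-greedy quantifier consumes as few characters as it can — just enough that the remainder of the pattern still matches from where it stops; whatever follows it matches normally.
Matches to split on: at [0:26] → 'vvveeppy8af73vvvcggymla;fz'.
`re.split` interleaves the captured-group text with the surrounding fragments.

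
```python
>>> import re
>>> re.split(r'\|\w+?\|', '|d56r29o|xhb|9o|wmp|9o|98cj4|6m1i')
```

['', 'xhb', 'wmp', '98cj4|6m1i']

Matches to split on: at [0:9] → '|d56r29o|'; at [12:16] → '|9o|'; at [19:23] → '|9o|'.
Each match becomes a cut point; 4 segments remain.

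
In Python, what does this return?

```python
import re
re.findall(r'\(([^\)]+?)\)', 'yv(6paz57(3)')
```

Matches: at [2:12] match '(6paz57(3)', group 1 = '6paz57(3'.
`findall` collects group 1 from the one match (1 total).

['6paz57(3']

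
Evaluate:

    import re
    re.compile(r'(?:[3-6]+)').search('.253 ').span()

Pattern: one or more of a character in [3-6] (non-capturing group).
Unlike `match`, `search` isn't anchored — it looks for the pattern anywhere in the string.
The match spans [2:4] → '53'.

(2, 4)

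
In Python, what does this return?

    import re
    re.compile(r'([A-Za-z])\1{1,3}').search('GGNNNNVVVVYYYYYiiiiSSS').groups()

('G',)

The match spans [0:2] → 'GG'.
Captured: group 1 = 'G'.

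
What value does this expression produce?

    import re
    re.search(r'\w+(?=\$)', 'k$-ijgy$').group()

'k'

Because the assertion is zero-width, the text it checks is not consumed and won't appear in the result.
Unlike `match`, `search` isn't anchored — it looks for the pattern anywhere in the string.
The match spans [0:1] → 'k'.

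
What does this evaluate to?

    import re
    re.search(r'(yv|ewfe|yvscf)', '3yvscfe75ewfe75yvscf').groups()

The match spans [1:3] → 'yv'.
Captured: group 1 = 'yv'.

('yv',)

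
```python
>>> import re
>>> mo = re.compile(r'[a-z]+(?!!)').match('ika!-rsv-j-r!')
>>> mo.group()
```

Because the assertion is negative and zero-width, positions next to the forbidden text are skipped.
`re.match` won't scan ahead — the pattern has to work from the very first character.
The match spans [0:2] → 'ik'.

'ik'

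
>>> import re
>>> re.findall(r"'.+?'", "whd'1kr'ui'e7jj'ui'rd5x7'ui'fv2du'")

Since nothing is captured, `findall` lists the 4 matched substrings directly.

["'1kr'", "'e7jj'", "'rd5x7'", "'fv2du'"]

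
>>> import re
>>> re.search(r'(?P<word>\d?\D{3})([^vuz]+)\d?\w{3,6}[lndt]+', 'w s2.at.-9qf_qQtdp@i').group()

Pattern: optionally a digit, then exactly 3 of a non-digit (captured as 'word'); then one or more of any character except [vuz] (captured); then optionally a digit, then 3 to 6 of a word character, then one or more of one of [lndt].
`re.search` tries every starting position until one works.
The match spans [0:17] → 'w s2.at.-9qf_qQtd'.
Captured: group 1 = 'w s', group 2 = '2.at.-9qf_'.

'w s2.at.-9qf_qQtd'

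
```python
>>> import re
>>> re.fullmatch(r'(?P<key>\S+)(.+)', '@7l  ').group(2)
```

The pattern matches one or more of a non-whitespace character (captured as 'key'); then one or more of any character (captured).
`re.fullmatch` requires the pattern to consume the entire string.
The match spans [0:5] → '@7l  '.
Captured: group 1 = '@7l', group 2 = '  '.

'  '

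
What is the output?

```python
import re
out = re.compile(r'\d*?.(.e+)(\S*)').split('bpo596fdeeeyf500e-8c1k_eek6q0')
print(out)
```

This matches zero or more of a digit (lazy), then any character; then any character, then one or more of the literal 'e' (captured); then zero or more of a non-whitespace character (captured).
Matches to split on: at [3:29] → '596fdeeeyf500e-8c1k_eek6q0'.
Because the pattern has a capturing group, `split` also inserts each captured text between the pieces.

['bpo', 'deee', 'yf500e-8c1k_eek6q0', '']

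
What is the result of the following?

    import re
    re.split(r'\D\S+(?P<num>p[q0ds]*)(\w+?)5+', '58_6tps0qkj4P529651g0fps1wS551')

Pattern: a non-digit, then one or more of a non-whitespace character; then the literal 'p', then zero or more of one of [q0ds] (captured as 'num'); then one or more of a word character (lazy) (captured); then one or more of a literal '5'.
Because the quantifier is non-greedy, it stops expanding at the earliest point where the rest of the pattern can succeed.
Matches to split on: at [2:29] → '_6tps0qkj4P529651g0fps1wS55'.
The group in the pattern means `split` returns the separators' captures alongside the pieces.

['58', 'ps', '1wS', '1']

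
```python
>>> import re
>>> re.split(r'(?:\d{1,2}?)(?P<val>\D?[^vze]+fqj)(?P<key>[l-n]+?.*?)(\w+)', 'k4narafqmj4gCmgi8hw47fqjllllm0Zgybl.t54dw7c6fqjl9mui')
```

['k', 'narafqmj4gCmgi8hw47fqjllllm0Zgybl.t54dw7c6fqj', 'l', '9mui', '']

The pattern matches 1 to 2 of a digit (lazy) (non-capturing group); then optionally a non-digit, then one or more of any character except [vze], then the literal 'fqj' (captured as 'val'); then one or more of a character in [l-n] (lazy), then zero or more of any character (lazy) (captured as 'key'); then one or more of a word character (captured).
Lazy quantifiers expand one character at a time until the remainder of the pattern can match.
Matches to split on: at [1:52] → '4narafqmj4gCmgi8hw47fqjllllm0Zgybl.t54dw7c6fqjl9mui'.
`re.split` interleaves the captured-group text with the surrounding fragments.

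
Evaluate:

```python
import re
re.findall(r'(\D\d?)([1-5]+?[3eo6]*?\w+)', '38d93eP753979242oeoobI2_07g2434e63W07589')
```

Pattern: a non-digit, then optionally a digit (captured); then one or more of a character in [1-5] (lazy), then zero or more of one of [3eo6] (lazy), then one or more of a word character (captured).
Walking the string: at [2:40] match 'd93eP753979242oeoobI2_07g2434e63W07589', groups = ('d9', '3eP753979242oeoobI2_07g2434e63W07589').
With 2 capturing groups, `findall` returns a 2-tuple per match.

[('d9', '3eP753979242oeoobI2_07g2434e63W07589')]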